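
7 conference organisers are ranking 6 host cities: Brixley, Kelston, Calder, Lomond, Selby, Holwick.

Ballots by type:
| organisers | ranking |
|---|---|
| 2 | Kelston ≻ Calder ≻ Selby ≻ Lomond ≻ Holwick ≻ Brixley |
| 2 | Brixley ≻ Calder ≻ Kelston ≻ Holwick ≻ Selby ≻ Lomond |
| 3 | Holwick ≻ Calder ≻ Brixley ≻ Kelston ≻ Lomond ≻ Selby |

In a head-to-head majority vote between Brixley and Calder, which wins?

Calder

Ballots ranking Brixley above Calder: 2.
Ballots ranking Calder above Brixley: 7 − 2 = 5.
Calder wins the head-to-head 5–2.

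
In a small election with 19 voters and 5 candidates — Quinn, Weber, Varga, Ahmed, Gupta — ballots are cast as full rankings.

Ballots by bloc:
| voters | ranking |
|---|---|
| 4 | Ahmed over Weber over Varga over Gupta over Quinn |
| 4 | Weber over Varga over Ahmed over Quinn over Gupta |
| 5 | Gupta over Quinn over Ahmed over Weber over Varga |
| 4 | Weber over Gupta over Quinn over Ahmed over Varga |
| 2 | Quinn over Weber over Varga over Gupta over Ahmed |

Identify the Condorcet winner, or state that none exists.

Check each pair by majority over 19 ballots:
Quinn vs Weber: Weber, 12–7.
Quinn vs Varga: Quinn, 11–8.
Quinn vs Ahmed: Quinn, 11–8.
Quinn–Gupta: Gupta 13–6.
Weber vs Varga: Weber wins 19–0.
Weber vs Ahmed: Weber, 10–9.
Weber vs Gupta: Weber, 14–5.
Varga–Ahmed: Ahmed 13–6.
Varga–Gupta: Varga 10–9.
Ahmed vs Gupta: Gupta wins 11–8.
Only Weber has no losses; Weber is the Condorcet winner.

Weber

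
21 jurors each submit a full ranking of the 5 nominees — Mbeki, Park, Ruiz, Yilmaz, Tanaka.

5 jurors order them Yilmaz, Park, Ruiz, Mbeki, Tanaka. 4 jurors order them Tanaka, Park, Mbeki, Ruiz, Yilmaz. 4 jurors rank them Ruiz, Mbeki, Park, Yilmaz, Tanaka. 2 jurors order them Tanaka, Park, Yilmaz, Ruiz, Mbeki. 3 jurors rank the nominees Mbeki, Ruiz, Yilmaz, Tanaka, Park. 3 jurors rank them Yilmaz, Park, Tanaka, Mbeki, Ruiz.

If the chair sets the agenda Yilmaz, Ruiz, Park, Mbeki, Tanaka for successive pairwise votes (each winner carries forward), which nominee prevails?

Round 1: Yilmaz vs Ruiz — 10–11, Ruiz advances.
Round 2: Ruiz vs Park — 7–14, Park advances.
Round 3: Park vs Mbeki — 14–7, Park advances.
Round 4: Park vs Tanaka — 12–9, Park advances.
The agenda winner is Park.

Park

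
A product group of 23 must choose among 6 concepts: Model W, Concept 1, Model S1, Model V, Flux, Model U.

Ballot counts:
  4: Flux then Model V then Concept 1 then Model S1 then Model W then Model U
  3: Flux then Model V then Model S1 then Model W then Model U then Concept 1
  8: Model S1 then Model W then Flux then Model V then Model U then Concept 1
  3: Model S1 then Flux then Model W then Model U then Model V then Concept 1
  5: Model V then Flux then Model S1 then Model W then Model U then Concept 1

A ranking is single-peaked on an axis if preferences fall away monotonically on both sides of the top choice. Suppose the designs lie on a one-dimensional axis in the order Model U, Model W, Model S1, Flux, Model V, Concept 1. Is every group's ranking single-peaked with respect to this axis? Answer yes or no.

Axis positions: Model U=1, Model W=2, Model S1=3, Flux=4, Model V=5, Concept 1=6.
Group 1 (peak Flux at position 4): ranking walks positions 4-5-6-3-2-1, expanding outward from the peak — single-peaked.
Group 2 (peak Flux at position 4): ranking walks positions 4-5-3-2-1-6, expanding outward from the peak — single-peaked.
Group 3 (peak Model S1 at position 3): ranking walks positions 3-2-4-5-1-6, expanding outward from the peak — single-peaked.
Group 4 (peak Model S1 at position 3): ranking walks positions 3-4-2-1-5-6, expanding outward from the peak — single-peaked.
Group 5 (peak Model V at position 5): ranking walks positions 5-4-3-2-1-6, expanding outward from the peak — single-peaked.
Every ranking is single-peaked on this axis.

yes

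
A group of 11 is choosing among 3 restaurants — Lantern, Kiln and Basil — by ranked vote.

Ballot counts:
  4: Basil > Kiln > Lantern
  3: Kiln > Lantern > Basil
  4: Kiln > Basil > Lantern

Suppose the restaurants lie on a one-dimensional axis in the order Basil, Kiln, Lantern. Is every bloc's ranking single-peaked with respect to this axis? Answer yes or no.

Axis positions: Basil=1, Kiln=2, Lantern=3.
Bloc 1 (peak Basil at position 1): ranking walks positions 1-2-3, expanding outward from the peak — single-peaked.
Bloc 2 (peak Kiln at position 2): ranking walks positions 2-3-1, expanding outward from the peak — single-peaked.
Bloc 3 (peak Kiln at position 2): ranking walks positions 2-1-3, expanding outward from the peak — single-peaked.
Every ranking is single-peaked on this axis.

yes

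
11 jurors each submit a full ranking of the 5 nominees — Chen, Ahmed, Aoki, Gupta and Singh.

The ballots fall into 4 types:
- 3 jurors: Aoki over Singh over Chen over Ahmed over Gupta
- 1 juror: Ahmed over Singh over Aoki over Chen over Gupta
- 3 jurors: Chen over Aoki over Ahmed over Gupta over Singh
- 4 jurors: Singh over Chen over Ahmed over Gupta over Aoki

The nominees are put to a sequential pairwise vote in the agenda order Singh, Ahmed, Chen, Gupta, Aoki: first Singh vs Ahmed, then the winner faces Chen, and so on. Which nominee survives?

Aoki

Round 1: Singh vs Ahmed — 7–4, Singh advances.
Round 2: Singh vs Chen — 8–3, Singh advances.
Round 3: Singh vs Gupta — 8–3, Singh advances.
Round 4: Singh vs Aoki — 5–6, Aoki advances.
Aoki survives the agenda.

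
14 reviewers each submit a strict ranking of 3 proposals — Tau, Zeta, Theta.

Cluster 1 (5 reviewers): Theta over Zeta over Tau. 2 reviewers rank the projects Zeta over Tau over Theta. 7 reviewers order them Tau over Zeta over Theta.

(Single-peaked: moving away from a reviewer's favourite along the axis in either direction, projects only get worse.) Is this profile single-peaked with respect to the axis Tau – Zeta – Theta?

Axis positions: Tau=1, Zeta=2, Theta=3.
Cluster 1 (peak Theta at position 3): ranking walks positions 3-2-1, expanding outward from the peak — single-peaked.
Cluster 2 (peak Zeta at position 2): ranking walks positions 2-1-3, expanding outward from the peak — single-peaked.
Cluster 3 (peak Tau at position 1): ranking walks positions 1-2-3, expanding outward from the peak — single-peaked.
Every ranking is single-peaked on this axis.

yes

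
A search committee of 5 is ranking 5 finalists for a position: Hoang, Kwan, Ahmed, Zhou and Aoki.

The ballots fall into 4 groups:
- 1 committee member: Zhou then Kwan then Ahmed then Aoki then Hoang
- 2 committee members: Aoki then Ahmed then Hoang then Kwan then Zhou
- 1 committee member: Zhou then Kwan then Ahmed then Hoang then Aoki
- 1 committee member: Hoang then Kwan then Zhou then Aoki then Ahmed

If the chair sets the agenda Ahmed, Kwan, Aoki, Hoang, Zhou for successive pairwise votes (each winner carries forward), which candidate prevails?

Hoang

Round 1: Ahmed vs Kwan — 2–3, Kwan advances.
Round 2: Kwan vs Aoki — 3–2, Kwan advances.
Round 3: Kwan vs Hoang — 2–3, Hoang advances.
Round 4: Hoang vs Zhou — 3–2, Hoang advances.
Hoang survives the agenda.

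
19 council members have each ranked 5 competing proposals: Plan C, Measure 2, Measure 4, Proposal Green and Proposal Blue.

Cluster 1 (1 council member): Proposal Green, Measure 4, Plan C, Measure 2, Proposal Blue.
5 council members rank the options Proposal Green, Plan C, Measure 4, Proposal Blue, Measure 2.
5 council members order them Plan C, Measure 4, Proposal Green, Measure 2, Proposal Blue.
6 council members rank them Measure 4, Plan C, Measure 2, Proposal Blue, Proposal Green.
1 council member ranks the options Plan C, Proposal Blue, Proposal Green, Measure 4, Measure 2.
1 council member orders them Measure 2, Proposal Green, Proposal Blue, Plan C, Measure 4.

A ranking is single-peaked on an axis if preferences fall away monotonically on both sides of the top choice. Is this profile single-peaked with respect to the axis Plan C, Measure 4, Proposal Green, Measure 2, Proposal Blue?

Axis positions: Plan C=1, Measure 4=2, Proposal Green=3, Measure 2=4, Proposal Blue=5.
Cluster 1 (peak Proposal Green at position 3): ranking walks positions 3-2-1-4-5, expanding outward from the peak — single-peaked.
Cluster 2: ranking walks positions 3-1-2-5-4; Plan C is ranked above Measure 4 even though Measure 4 lies between Plan C and the peak Proposal Green on the axis — preferences dip and rise again. Not single-peaked.
Cluster 3 (peak Plan C at position 1): ranking walks positions 1-2-3-4-5, expanding outward from the peak — single-peaked.
Cluster 4: ranking walks positions 2-1-4-5-3; Measure 2 is ranked above Proposal Green even though Proposal Green lies between Measure 2 and the peak Measure 4 on the axis — preferences dip and rise again. Not single-peaked.
Cluster 5: ranking walks positions 1-5-3-2-4; Proposal Blue is ranked above Measure 4 even though Measure 4 lies between Proposal Blue and the peak Plan C on the axis — preferences dip and rise again. Not single-peaked.
Cluster 6: ranking walks positions 4-3-5-1-2; Plan C is ranked above Measure 4 even though Measure 4 lies between Plan C and the peak Measure 2 on the axis — preferences dip and rise again. Not single-peaked.
Cluster 2 violates single-peakedness, so the profile is not single-peaked on this axis.

no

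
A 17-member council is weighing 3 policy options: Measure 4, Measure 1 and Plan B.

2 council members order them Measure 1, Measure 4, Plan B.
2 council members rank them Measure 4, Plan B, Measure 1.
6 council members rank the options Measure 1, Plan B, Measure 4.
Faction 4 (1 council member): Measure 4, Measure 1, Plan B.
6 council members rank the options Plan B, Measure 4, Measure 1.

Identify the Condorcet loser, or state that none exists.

Pairwise majorities:
Measure 4 vs Measure 1: Measure 4 is ranked higher on 2+1+6 = 9 ballots, Measure 1 on 8. Measure 4 wins 9–8.
Measure 4 vs Plan B: Plan B wins 12–5.
Measure 1–Plan B: Measure 1 9–8.
Each option has at least one pairwise win (Measure 4 beats Measure 1; Measure 1 beats Plan B; Plan B beats Measure 4) — no Condorcet loser.

none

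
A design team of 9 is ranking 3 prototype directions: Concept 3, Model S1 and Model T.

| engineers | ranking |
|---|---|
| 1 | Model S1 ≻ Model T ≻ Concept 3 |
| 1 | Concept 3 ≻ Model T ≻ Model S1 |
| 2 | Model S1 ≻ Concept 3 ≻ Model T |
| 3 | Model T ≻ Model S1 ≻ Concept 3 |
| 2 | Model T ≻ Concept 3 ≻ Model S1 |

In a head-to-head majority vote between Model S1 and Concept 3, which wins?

Ballots ranking Model S1 above Concept 3: 1 + 2 + 3 = 6.
Ballots ranking Concept 3 above Model S1: 9 − 6 = 3.
Model S1 wins the head-to-head 6–3.

Model S1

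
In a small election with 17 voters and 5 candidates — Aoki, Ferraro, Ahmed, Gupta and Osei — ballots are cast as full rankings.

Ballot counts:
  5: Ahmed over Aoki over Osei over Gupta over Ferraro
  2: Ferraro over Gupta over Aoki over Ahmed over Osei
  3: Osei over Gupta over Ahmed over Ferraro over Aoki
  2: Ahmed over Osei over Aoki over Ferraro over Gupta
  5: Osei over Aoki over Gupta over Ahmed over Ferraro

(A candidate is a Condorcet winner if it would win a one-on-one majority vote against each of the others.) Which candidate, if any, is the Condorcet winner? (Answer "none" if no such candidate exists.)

Head-to-head results (17 voters):
Aoki vs Ferraro: 12 to 5, Aoki.
Aoki vs Ahmed: Aoki preferred on 2+5 = 7 ballots; Ahmed wins 10–7.
Aoki vs Gupta: Aoki preferred on 5+2+5 = 12 ballots; Aoki wins 12–5.
Aoki vs Osei: Aoki preferred on 5+2 = 7 ballots; Osei wins 10–7.
Ferraro vs Ahmed: Ferraro preferred on 2 ballots; Ahmed wins 15–2.
Ferraro vs Gupta: 4 to 13, Gupta.
Ferraro vs Osei: Ferraro preferred on 2 ballots; Osei wins 15–2.
Ahmed vs Gupta: 7 to 10, Gupta.
Ahmed vs Osei: Ahmed preferred on 5+2+2 = 9 ballots; Ahmed wins 9–8.
Gupta vs Osei: 2 for Gupta, 15 for Osei — Osei by 15–2.
Every candidate loses at least once (Aoki loses to Ahmed; Ferraro loses to Aoki; Ahmed loses to Gupta; Gupta loses to Aoki; Osei loses to Ahmed). The majority relation contains the cycle Aoki → Gupta → Ahmed → Aoki, so there is no Condorcet winner.

none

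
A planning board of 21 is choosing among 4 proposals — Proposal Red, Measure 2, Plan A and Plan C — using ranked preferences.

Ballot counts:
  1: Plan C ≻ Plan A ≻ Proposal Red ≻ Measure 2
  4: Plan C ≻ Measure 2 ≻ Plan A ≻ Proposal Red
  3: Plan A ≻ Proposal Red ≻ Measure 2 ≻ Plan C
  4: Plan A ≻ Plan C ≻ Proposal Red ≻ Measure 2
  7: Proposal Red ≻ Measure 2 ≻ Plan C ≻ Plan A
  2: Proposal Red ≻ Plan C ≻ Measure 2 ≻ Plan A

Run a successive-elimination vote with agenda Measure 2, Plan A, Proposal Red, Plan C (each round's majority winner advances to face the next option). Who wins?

Round 1: Measure 2 vs Plan A — 13–8, Measure 2 advances.
Round 2: Measure 2 vs Proposal Red — 4–17, Proposal Red advances.
Round 3: Proposal Red vs Plan C — 12–9, Proposal Red advances.
Proposal Red survives the agenda.

Proposal Red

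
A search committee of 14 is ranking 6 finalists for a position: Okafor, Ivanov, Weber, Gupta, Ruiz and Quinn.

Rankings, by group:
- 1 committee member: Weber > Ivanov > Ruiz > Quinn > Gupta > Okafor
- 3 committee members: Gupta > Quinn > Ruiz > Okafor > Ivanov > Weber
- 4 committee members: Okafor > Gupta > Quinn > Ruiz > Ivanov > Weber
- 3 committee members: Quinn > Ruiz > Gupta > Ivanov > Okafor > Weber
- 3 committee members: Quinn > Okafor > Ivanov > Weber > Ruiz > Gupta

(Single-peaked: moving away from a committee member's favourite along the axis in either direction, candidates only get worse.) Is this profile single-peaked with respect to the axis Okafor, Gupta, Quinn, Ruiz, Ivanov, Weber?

no

Axis positions: Okafor=1, Gupta=2, Quinn=3, Ruiz=4, Ivanov=5, Weber=6.
Group 1 (peak Weber at position 6): ranking walks positions 6-5-4-3-2-1, expanding outward from the peak — single-peaked.
Group 2 (peak Gupta at position 2): ranking walks positions 2-3-4-1-5-6, expanding outward from the peak — single-peaked.
Group 3 (peak Okafor at position 1): ranking walks positions 1-2-3-4-5-6, expanding outward from the peak — single-peaked.
Group 4 (peak Quinn at position 3): ranking walks positions 3-4-2-5-1-6, expanding outward from the peak — single-peaked.
Group 5: ranking walks positions 3-1-5-6-4-2; Okafor is ranked above Gupta even though Gupta lies between Okafor and the peak Quinn on the axis — preferences dip and rise again. Not single-peaked.
Group 5 violates single-peakedness, so the profile is not single-peaked on this axis.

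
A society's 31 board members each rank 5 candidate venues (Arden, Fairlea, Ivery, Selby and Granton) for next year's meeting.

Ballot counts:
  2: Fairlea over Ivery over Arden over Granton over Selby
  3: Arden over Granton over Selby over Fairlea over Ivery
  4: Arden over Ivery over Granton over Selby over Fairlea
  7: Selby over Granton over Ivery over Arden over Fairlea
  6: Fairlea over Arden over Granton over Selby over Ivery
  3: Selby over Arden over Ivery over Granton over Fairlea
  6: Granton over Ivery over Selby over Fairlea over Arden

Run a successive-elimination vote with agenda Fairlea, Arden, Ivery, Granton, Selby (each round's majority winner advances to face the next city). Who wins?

Round 1: Fairlea vs Arden — 14–17, Arden advances.
Round 2: Arden vs Ivery — 16–15, Arden advances.
Round 3: Arden vs Granton — 18–13, Arden advances.
Round 4: Arden vs Selby — 15–16, Selby advances.
The agenda winner is Selby.

Selby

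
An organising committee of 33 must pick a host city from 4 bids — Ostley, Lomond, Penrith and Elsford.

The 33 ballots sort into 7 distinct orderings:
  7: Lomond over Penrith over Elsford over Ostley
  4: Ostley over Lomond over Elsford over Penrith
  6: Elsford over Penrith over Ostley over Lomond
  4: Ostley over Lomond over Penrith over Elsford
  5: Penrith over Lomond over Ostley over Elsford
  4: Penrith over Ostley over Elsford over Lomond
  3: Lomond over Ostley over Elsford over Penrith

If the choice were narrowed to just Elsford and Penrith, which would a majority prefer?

Ballots ranking Elsford above Penrith: 4 + 6 + 3 = 13.
Ballots ranking Penrith above Elsford: 33 − 13 = 20.
Penrith wins the head-to-head 20–13.

Penrith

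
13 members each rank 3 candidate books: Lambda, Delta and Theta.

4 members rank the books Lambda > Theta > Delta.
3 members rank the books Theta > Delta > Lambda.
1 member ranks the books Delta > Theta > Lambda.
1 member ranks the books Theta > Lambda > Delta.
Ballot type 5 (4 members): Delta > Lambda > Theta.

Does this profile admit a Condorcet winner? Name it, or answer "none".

Check each pair by majority over 13 ballots:
Lambda vs Delta: Delta wins 8–5.
Lambda vs Theta: Lambda wins 8–5.
Delta vs Theta: Theta wins 8–5.
No book is unbeaten: Lambda loses to Delta; Delta loses to Theta; Theta loses to Lambda. In particular Lambda > Theta > Delta > Lambda is a majority cycle — no Condorcet winner exists.

none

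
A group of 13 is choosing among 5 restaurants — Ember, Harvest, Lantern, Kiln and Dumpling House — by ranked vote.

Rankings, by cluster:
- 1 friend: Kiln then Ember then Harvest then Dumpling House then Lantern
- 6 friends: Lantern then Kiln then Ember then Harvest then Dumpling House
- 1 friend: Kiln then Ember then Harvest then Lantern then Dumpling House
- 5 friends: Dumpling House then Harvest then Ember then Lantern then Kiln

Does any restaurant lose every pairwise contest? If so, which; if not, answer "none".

Dumpling House

Head-to-head results (13 friends):
Ember vs Harvest: Ember is ranked higher on 1+6+1 = 8 ballots, Harvest on 5. Ember wins 8–5.
Ember vs Lantern: 7 to 6, Ember.
Ember vs Kiln: Ember is ranked higher on 5 ballots, Kiln on 8. Kiln wins 8–5.
Ember vs Dumpling House: 1+6+1 = 8 for Ember, 5 for Dumpling House — Ember by 8–5.
Harvest–Lantern: Harvest 7–6.
Harvest vs Kiln: Harvest is ranked higher on 5 ballots, Kiln on 8. Kiln wins 8–5.
Harvest vs Dumpling House: 1+6+1 = 8 for Harvest, 5 for Dumpling House — Harvest by 8–5.
Lantern vs Kiln: Lantern is ranked higher on 6+5 = 11 ballots, Kiln on 2. Lantern wins 11–2.
Lantern vs Dumpling House: Lantern, 7–6.
Kiln vs Dumpling House: Kiln, 8–5.
Dumpling House is beaten in every head-to-head and is the Condorcet loser.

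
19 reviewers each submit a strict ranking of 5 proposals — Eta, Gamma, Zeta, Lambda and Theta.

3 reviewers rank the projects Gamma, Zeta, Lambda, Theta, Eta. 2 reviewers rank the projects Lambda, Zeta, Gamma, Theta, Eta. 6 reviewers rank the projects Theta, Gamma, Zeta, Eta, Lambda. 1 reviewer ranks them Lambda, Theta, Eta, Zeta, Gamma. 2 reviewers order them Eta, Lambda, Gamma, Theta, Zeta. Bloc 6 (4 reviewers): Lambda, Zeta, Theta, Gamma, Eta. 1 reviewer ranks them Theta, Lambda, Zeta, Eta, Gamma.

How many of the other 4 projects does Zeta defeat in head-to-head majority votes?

Zeta against each rival (19 reviewers):
Zeta vs Eta: Zeta preferred on 3+2+6+4+1 = 16 ballots; Zeta wins 16–3.
Zeta vs Gamma: Zeta preferred on 2+1+4+1 = 8 ballots; Gamma wins 11–8.
Zeta vs Lambda: Zeta preferred on 3+6 = 9 ballots; Lambda wins 10–9.
Zeta vs Theta: Zeta preferred on 3+2+4 = 9 ballots; Theta wins 10–9.
Zeta beats Eta; loses to Gamma, Lambda, Theta — 1 pairwise win.

1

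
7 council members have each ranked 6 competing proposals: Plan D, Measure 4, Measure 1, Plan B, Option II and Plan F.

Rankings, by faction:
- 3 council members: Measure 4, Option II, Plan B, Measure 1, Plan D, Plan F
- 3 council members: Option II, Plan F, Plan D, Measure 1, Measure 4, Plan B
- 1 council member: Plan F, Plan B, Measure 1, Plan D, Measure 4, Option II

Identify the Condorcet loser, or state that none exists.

Head-to-head results (7 council members):
Plan D vs Measure 4: Plan D is ranked higher on 3+1 = 4 ballots, Measure 4 on 3. Plan D wins 4–3.
Plan D vs Measure 1: Plan D is ranked higher on 3 ballots, Measure 1 on 4. Measure 1 wins 4–3.
Plan D vs Plan B: Plan D preferred on 3 ballots; Plan B wins 4–3.
Plan D vs Option II: 1 for Plan D, 6 for Option II — Option II by 6–1.
Plan D vs Plan F: Plan F, 4–3.
Measure 4 vs Measure 1: Measure 4 preferred on 3 ballots; Measure 1 wins 4–3.
Measure 4–Plan B: Measure 4 6–1.
Measure 4 vs Option II: 4 to 3, Measure 4.
Measure 4–Plan F: Plan F 4–3.
Measure 1 vs Plan B: Plan B wins 4–3.
Measure 1 vs Option II: Option II wins 6–1.
Measure 1 vs Plan F: Plan F, 4–3.
Plan B vs Option II: Option II wins 6–1.
Plan B vs Plan F: Plan F wins 4–3.
Option II vs Plan F: Option II, 6–1.
Every option wins at least one matchup (Plan D beats Measure 4; Measure 4 beats Plan B; Measure 1 beats Plan D; Plan B beats Plan D; Option II beats Plan D; Plan F beats Plan D), so there is no Condorcet loser.

none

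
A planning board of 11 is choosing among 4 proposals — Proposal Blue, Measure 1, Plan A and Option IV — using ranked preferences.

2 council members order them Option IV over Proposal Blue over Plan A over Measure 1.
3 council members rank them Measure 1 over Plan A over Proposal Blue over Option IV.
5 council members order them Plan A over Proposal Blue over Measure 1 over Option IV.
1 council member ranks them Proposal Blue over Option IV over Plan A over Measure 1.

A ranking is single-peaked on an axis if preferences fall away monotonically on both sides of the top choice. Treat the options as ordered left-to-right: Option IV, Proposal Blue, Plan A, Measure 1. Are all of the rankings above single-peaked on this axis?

Axis positions: Option IV=1, Proposal Blue=2, Plan A=3, Measure 1=4.
Group 1 (peak Option IV at position 1): ranking walks positions 1-2-3-4, expanding outward from the peak — single-peaked.
Group 2 (peak Measure 1 at position 4): ranking walks positions 4-3-2-1, expanding outward from the peak — single-peaked.
Group 3 (peak Plan A at position 3): ranking walks positions 3-2-4-1, expanding outward from the peak — single-peaked.
Group 4 (peak Proposal Blue at position 2): ranking walks positions 2-1-3-4, expanding outward from the peak — single-peaked.
Every ranking is single-peaked on this axis.

yes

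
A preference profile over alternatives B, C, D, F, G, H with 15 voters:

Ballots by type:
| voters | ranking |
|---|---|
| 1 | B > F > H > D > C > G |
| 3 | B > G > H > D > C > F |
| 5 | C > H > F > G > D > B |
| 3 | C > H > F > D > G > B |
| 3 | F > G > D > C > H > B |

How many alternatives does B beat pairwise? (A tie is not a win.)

0

B against each rival (15 voters):
B–C: C 11–4.
B vs D: D wins 11–4.
B vs F: F wins 11–4.
B vs G: 1+3 = 4 for B, 11 for G — G by 11–4.
B vs H: H, 11–4.
B beats no one; loses to C, D, F, G, H — 0 pairwise wins.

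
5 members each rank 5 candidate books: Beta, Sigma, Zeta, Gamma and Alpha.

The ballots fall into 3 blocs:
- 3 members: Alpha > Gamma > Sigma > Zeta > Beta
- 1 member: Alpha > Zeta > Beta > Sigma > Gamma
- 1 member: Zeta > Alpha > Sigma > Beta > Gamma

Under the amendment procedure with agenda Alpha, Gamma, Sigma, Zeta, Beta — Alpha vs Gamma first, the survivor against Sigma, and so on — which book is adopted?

Round 1: Alpha vs Gamma — 5–0, Alpha advances.
Round 2: Alpha vs Sigma — 5–0, Alpha advances.
Round 3: Alpha vs Zeta — 4–1, Alpha advances.
Round 4: Alpha vs Beta — 5–0, Alpha advances.
The agenda winner is Alpha.

Alpha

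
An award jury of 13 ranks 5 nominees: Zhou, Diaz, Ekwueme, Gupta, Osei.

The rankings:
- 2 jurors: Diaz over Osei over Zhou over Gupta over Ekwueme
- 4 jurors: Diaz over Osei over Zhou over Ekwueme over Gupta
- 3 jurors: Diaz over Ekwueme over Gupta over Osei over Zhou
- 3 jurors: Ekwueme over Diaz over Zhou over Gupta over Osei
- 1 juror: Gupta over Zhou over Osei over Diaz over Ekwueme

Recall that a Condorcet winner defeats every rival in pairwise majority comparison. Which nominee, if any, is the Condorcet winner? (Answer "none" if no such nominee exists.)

Diaz

Pairwise majorities:
Zhou vs Diaz: 1 to 12, Diaz.
Zhou vs Ekwueme: Zhou is ranked higher on 2+4+1 = 7 ballots, Ekwueme on 6. Zhou wins 7–6.
Zhou vs Gupta: 9 to 4, Zhou.
Zhou vs Osei: Zhou preferred on 3+1 = 4 ballots; Osei wins 9–4.
Diaz vs Ekwueme: 10 to 3, Diaz.
Diaz vs Gupta: Diaz preferred on 2+4+3+3 = 12 ballots; Diaz wins 12–1.
Diaz vs Osei: Diaz is ranked higher on 2+4+3+3 = 12 ballots, Osei on 1. Diaz wins 12–1.
Ekwueme vs Gupta: Ekwueme is ranked higher on 4+3+3 = 10 ballots, Gupta on 3. Ekwueme wins 10–3.
Ekwueme vs Osei: Ekwueme is ranked higher on 3+3 = 6 ballots, Osei on 7. Osei wins 7–6.
Gupta vs Osei: Gupta preferred on 3+3+1 = 7 ballots; Gupta wins 7–6.
Diaz defeats every rival head-to-head and is the Condorcet winner.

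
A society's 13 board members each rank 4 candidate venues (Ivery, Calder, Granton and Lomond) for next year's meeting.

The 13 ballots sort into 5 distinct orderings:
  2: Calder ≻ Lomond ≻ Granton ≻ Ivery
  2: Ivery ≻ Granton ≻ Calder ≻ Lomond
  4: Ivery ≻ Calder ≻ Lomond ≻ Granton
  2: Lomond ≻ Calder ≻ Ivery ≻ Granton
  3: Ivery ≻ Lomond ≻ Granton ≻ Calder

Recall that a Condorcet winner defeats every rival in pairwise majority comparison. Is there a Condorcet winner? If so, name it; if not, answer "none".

Ivery

Head-to-head results (13 organisers):
Ivery vs Calder: Ivery, 9–4.
Ivery vs Granton: Ivery, 11–2.
Ivery vs Lomond: Ivery, 9–4.
Calder–Granton: Calder 8–5.
Calder vs Lomond: Calder, 8–5.
Granton–Lomond: Lomond 11–2.
Ivery beats each of Calder, Granton, Lomond — Ivery is the Condorcet winner.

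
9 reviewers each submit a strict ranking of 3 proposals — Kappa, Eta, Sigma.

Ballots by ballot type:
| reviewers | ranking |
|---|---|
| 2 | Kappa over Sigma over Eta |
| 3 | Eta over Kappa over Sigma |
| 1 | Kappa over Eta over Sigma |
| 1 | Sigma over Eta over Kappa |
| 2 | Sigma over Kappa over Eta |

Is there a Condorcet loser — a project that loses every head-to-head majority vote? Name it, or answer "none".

Eta

Pairwise majorities:
Kappa vs Eta: Kappa is ranked higher on 2+1+2 = 5 ballots, Eta on 4. Kappa wins 5–4.
Kappa vs Sigma: Kappa wins 6–3.
Eta vs Sigma: Sigma, 5–4.
Eta loses to every other project — it is the Condorcet loser.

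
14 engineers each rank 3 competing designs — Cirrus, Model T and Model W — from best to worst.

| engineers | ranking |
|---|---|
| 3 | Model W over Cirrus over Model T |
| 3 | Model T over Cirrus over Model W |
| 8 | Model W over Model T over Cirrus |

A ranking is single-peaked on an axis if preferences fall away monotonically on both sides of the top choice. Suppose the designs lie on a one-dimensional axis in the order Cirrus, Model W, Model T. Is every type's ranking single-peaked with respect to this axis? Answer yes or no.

no

Axis positions: Cirrus=1, Model W=2, Model T=3.
Type 1 (peak Model W at position 2): ranking walks positions 2-1-3, expanding outward from the peak — single-peaked.
Type 2: ranking walks positions 3-1-2; Cirrus is ranked above Model W even though Model W lies between Cirrus and the peak Model T on the axis — preferences dip and rise again. Not single-peaked.
Type 3 (peak Model W at position 2): ranking walks positions 2-3-1, expanding outward from the peak — single-peaked.
Type 2 violates single-peakedness, so the profile is not single-peaked on this axis.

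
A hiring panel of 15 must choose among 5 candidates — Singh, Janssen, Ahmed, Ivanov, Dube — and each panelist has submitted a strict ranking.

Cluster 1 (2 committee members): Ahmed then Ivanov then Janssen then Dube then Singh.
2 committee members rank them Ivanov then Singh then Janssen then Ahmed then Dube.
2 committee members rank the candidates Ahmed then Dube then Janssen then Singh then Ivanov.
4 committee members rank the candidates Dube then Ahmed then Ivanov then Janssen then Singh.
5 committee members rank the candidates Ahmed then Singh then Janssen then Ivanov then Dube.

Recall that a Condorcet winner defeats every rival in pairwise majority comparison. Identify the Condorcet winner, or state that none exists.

Head-to-head results (15 committee members):
Singh vs Janssen: Singh preferred on 2+5 = 7 ballots; Janssen wins 8–7.
Singh vs Ahmed: 2 for Singh, 13 for Ahmed — Ahmed by 13–2.
Singh vs Ivanov: Singh is ranked higher on 2+5 = 7 ballots, Ivanov on 8. Ivanov wins 8–7.
Singh vs Dube: Singh is ranked higher on 2+5 = 7 ballots, Dube on 8. Dube wins 8–7.
Janssen vs Ahmed: 2 to 13, Ahmed.
Janssen vs Ivanov: Janssen preferred on 2+5 = 7 ballots; Ivanov wins 8–7.
Janssen vs Dube: Janssen is ranked higher on 2+2+5 = 9 ballots, Dube on 6. Janssen wins 9–6.
Ahmed vs Ivanov: 2+2+4+5 = 13 for Ahmed, 2 for Ivanov — Ahmed by 13–2.
Ahmed vs Dube: Ahmed preferred on 2+2+2+5 = 11 ballots; Ahmed wins 11–4.
Ivanov vs Dube: Ivanov is ranked higher on 2+2+5 = 9 ballots, Dube on 6. Ivanov wins 9–6.
Ahmed defeats every rival head-to-head and is the Condorcet winner.

Ahmed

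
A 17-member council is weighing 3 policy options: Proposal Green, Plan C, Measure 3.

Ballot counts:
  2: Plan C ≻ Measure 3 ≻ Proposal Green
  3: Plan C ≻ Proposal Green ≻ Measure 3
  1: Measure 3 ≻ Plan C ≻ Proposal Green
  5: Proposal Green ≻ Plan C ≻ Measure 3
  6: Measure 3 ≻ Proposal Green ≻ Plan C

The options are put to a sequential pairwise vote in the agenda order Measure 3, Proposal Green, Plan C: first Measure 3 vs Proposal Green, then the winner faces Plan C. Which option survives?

Round 1: Measure 3 vs Proposal Green — 9–8, Measure 3 advances.
Round 2: Measure 3 vs Plan C — 7–10, Plan C advances.
The agenda winner is Plan C.

Plan C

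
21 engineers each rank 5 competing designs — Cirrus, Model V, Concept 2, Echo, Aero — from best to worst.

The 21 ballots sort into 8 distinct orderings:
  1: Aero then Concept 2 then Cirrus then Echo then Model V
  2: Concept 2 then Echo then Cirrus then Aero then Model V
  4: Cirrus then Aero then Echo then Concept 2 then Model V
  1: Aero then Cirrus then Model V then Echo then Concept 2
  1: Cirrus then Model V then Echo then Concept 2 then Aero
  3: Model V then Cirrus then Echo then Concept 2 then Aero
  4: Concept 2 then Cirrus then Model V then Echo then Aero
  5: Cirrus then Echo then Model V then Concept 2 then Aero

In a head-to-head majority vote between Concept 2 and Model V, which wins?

Concept 2

Ballots ranking Concept 2 above Model V: 1 + 2 + 4 + 4 = 11.
Ballots ranking Model V above Concept 2: 21 − 11 = 10.
Concept 2 wins the head-to-head 11–10.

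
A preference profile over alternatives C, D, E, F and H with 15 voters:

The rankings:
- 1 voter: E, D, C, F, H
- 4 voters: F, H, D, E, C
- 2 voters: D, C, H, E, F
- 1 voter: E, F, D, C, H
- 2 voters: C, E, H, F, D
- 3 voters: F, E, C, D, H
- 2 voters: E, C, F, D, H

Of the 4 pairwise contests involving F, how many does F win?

F against each rival (15 voters):
F vs C: 4+1+3 = 8 for F, 7 for C — F by 8–7.
F vs D: F wins 12–3.
F vs E: E, 8–7.
F vs H: F preferred on 1+4+1+3+2 = 11 ballots; F wins 11–4.
F beats C, D, H; loses to E — 3 pairwise wins.

3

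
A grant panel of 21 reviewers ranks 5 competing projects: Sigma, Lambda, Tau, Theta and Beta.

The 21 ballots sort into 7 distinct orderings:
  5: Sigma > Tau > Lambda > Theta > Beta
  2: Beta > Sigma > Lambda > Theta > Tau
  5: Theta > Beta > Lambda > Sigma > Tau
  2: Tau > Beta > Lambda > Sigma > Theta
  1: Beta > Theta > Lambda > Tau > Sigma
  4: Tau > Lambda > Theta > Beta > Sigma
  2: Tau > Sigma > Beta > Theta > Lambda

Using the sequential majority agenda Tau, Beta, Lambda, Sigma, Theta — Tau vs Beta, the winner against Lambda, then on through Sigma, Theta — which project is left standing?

Sigma

Round 1: Tau vs Beta — 13–8, Tau advances.
Round 2: Tau vs Lambda — 13–8, Tau advances.
Round 3: Tau vs Sigma — 9–12, Sigma advances.
Round 4: Sigma vs Theta — 11–10, Sigma advances.
The agenda winner is Sigma.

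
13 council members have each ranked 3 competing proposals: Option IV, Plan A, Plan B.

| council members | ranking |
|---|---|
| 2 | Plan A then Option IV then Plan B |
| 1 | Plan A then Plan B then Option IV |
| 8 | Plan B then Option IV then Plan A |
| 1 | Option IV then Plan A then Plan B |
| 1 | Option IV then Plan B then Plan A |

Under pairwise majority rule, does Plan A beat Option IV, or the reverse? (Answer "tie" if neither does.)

Option IV

Ballots ranking Plan A above Option IV: 2 + 1 = 3.
Ballots ranking Option IV above Plan A: 13 − 3 = 10.
Option IV wins the head-to-head 10–3.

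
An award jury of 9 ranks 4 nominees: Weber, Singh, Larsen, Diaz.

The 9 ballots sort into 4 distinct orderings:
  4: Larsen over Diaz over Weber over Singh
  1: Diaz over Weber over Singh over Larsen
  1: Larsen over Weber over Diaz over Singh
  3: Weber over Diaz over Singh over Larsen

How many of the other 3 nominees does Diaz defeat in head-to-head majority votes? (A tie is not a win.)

Diaz against each rival (9 jurors):
Diaz vs Weber: Diaz, 5–4.
Diaz vs Singh: Diaz wins 9–0.
Diaz vs Larsen: Larsen wins 5–4.
Diaz beats Weber, Singh; loses to Larsen — 2 pairwise wins.

2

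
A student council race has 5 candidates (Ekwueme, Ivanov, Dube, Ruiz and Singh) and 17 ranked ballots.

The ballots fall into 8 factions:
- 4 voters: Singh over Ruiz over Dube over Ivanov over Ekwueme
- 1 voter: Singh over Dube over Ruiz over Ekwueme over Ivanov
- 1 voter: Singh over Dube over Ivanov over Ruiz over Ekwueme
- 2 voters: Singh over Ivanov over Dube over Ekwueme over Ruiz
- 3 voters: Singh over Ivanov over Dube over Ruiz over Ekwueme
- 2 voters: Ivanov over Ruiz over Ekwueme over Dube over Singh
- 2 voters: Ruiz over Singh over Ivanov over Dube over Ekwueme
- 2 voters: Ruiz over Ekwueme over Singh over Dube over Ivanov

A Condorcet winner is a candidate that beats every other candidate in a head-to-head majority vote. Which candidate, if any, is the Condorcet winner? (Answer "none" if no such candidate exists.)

Head-to-head results (17 voters):
Ekwueme vs Ivanov: Ekwueme is ranked higher on 1+2 = 3 ballots, Ivanov on 14. Ivanov wins 14–3.
Ekwueme vs Dube: Ekwueme is ranked higher on 2+2 = 4 ballots, Dube on 13. Dube wins 13–4.
Ekwueme vs Ruiz: Ekwueme preferred on 2 ballots; Ruiz wins 15–2.
Ekwueme vs Singh: Ekwueme preferred on 2+2 = 4 ballots; Singh wins 13–4.
Ivanov vs Dube: 9 to 8, Ivanov.
Ivanov vs Ruiz: Ivanov is ranked higher on 1+2+3+2 = 8 ballots, Ruiz on 9. Ruiz wins 9–8.
Ivanov vs Singh: 2 for Ivanov, 15 for Singh — Singh by 15–2.
Dube vs Ruiz: Dube is ranked higher on 1+1+2+3 = 7 ballots, Ruiz on 10. Ruiz wins 10–7.
Dube vs Singh: 2 for Dube, 15 for Singh — Singh by 15–2.
Ruiz vs Singh: 6 to 11, Singh.
Only Singh has no losses; Singh is the Condorcet winner.

Singh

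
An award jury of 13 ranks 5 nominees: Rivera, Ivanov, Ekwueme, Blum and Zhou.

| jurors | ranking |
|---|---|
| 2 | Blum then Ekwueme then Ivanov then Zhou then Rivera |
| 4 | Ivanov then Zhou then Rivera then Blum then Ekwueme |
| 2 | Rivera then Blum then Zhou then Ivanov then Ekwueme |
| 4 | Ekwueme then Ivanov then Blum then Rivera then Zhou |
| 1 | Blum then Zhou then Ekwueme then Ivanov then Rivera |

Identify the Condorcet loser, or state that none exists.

Pairwise majorities:
Rivera vs Ivanov: Ivanov, 11–2.
Rivera vs Ekwueme: Ekwueme wins 7–6.
Rivera vs Blum: 6 to 7, Blum.
Rivera vs Zhou: Rivera is ranked higher on 2+4 = 6 ballots, Zhou on 7. Zhou wins 7–6.
Ivanov vs Ekwueme: Ivanov preferred on 4+2 = 6 ballots; Ekwueme wins 7–6.
Ivanov–Blum: Ivanov 8–5.
Ivanov vs Zhou: 2+4+4 = 10 for Ivanov, 3 for Zhou — Ivanov by 10–3.
Ekwueme vs Blum: 4 for Ekwueme, 9 for Blum — Blum by 9–4.
Ekwueme vs Zhou: Zhou wins 7–6.
Blum vs Zhou: Blum wins 9–4.
Rivera is beaten in every head-to-head and is the Condorcet loser.

Rivera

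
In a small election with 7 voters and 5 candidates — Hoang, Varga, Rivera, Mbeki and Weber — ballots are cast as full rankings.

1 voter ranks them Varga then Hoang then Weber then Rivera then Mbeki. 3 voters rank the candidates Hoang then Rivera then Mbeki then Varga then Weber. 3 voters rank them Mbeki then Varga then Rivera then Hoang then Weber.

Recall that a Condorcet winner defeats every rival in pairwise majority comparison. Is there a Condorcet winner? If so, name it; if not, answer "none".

Pairwise majorities:
Hoang–Varga: Varga 4–3.
Hoang vs Rivera: Hoang wins 4–3.
Hoang–Mbeki: Hoang 4–3.
Hoang vs Weber: Hoang, 7–0.
Varga vs Rivera: 4 to 3, Varga.
Varga vs Mbeki: Mbeki wins 6–1.
Varga vs Weber: Varga wins 7–0.
Rivera–Mbeki: Rivera 4–3.
Rivera–Weber: Rivera 6–1.
Mbeki vs Weber: Mbeki is ranked higher on 3+3 = 6 ballots, Weber on 1. Mbeki wins 6–1.
Every candidate loses at least once (Hoang loses to Varga; Varga loses to Mbeki; Rivera loses to Hoang; Mbeki loses to Hoang; Weber loses to Hoang). The majority relation contains the cycle Hoang > Mbeki > Varga > Hoang, so there is no Condorcet winner.

none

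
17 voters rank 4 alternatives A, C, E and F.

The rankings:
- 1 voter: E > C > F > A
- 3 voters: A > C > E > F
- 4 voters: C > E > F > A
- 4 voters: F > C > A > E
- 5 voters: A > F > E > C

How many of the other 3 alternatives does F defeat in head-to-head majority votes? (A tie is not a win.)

3

F against each rival (17 voters):
F vs A: 1+4+4 = 9 for F, 8 for A — F by 9–8.
F–C: F 9–8.
F–E: F 9–8.
F beats A, C, E — 3 pairwise wins.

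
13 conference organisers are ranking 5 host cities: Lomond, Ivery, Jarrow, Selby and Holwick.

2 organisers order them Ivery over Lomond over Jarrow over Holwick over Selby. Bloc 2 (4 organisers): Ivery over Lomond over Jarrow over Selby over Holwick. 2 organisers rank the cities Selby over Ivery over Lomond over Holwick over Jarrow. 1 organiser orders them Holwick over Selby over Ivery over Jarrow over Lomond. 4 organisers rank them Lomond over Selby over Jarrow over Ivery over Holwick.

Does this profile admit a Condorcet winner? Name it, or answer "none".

none

Pairwise majorities:
Lomond vs Ivery: Ivery, 9–4.
Lomond–Jarrow: Lomond 12–1.
Lomond–Selby: Lomond 10–3.
Lomond–Holwick: Lomond 12–1.
Ivery vs Jarrow: Ivery wins 9–4.
Ivery–Selby: Selby 7–6.
Ivery–Holwick: Ivery 12–1.
Jarrow–Selby: Selby 7–6.
Jarrow vs Holwick: Jarrow, 10–3.
Selby vs Holwick: Selby wins 10–3.
No city is unbeaten: Lomond loses to Ivery; Ivery loses to Selby; Jarrow loses to Lomond; Selby loses to Lomond; Holwick loses to Lomond. In particular Lomond → Selby → Ivery → Lomond is a majority cycle — no Condorcet winner exists.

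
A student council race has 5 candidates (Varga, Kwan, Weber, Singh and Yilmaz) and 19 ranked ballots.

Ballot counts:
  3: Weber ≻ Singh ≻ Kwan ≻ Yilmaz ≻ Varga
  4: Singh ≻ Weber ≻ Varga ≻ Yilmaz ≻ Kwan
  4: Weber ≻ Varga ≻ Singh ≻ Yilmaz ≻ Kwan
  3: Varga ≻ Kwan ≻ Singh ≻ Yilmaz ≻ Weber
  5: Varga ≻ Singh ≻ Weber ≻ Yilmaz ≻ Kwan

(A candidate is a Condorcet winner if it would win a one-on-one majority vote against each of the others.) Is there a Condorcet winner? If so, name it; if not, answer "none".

Pairwise majorities:
Varga vs Kwan: 4+4+3+5 = 16 for Varga, 3 for Kwan — Varga by 16–3.
Varga vs Weber: Varga preferred on 3+5 = 8 ballots; Weber wins 11–8.
Varga vs Singh: Varga wins 12–7.
Varga vs Yilmaz: Varga preferred on 4+4+3+5 = 16 ballots; Varga wins 16–3.
Kwan vs Weber: Weber wins 16–3.
Kwan vs Singh: Singh, 16–3.
Kwan vs Yilmaz: Yilmaz, 13–6.
Weber vs Singh: Singh, 12–7.
Weber vs Yilmaz: Weber preferred on 3+4+4+5 = 16 ballots; Weber wins 16–3.
Singh vs Yilmaz: 19 to 0, Singh.
Each candidate drops at least one matchup (Varga loses to Weber; Kwan loses to Varga; Weber loses to Singh; Singh loses to Varga; Yilmaz loses to Varga); the cycle Varga > Singh > Weber > Varga rules out a Condorcet winner.

none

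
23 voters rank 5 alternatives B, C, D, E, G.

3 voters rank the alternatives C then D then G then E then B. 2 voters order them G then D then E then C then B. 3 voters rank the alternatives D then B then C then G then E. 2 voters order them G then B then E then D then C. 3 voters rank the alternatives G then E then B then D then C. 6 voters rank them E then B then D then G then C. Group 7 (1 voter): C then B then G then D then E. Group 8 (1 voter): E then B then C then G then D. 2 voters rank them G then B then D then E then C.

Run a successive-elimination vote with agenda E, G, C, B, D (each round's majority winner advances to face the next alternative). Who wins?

Round 1: E vs G — 7–16, G advances.
Round 2: G vs C — 15–8, G advances.
Round 3: G vs B — 12–11, G advances.
Round 4: G vs D — 11–12, D advances.
The agenda winner is D.

D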